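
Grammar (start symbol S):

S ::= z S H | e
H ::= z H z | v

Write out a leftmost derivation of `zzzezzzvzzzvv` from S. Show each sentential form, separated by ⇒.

S ⇒ zSH ⇒ zzSHH ⇒ zzzSHHH ⇒ zzzeHHH ⇒ zzzezHzHH ⇒ zzzezzHzzHH ⇒ zzzezzzHzzzHH ⇒ zzzezzzvzzzHH ⇒ zzzezzzvzzzvH ⇒ zzzezzzvzzzvv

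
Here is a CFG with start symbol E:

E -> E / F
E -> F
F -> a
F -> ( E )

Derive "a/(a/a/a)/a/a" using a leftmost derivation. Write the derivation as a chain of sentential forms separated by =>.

E => E/F   [E -> E / F]
E/F => E/F/F   [E -> E / F]
E/F/F => E/F/F/F   [E -> E / F]
E/F/F/F => F/F/F/F   [E -> F]
F/F/F/F => a/F/F/F   [F -> a]
a/F/F/F => a/(E)/F/F   [F -> ( E )]
a/(E)/F/F => a/(E/F)/F/F   [E -> E / F]
a/(E/F)/F/F => a/(E/F/F)/F/F   [E -> E / F]
a/(E/F/F)/F/F => a/(F/F/F)/F/F   [E -> F]
a/(F/F/F)/F/F => a/(a/F/F)/F/F   [F -> a]
a/(a/F/F)/F/F => a/(a/a/F)/F/F   [F -> a]
a/(a/a/F)/F/F => a/(a/a/a)/F/F   [F -> a]
a/(a/a/a)/F/F => a/(a/a/a)/a/F   [F -> a]
a/(a/a/a)/a/F => a/(a/a/a)/a/a   [F -> a]

E => E/F => E/F/F => E/F/F/F => F/F/F/F => a/F/F/F => a/(E)/F/F => a/(E/F)/F/F => a/(E/F/F)/F/F => a/(F/F/F)/F/F => a/(a/F/F)/F/F => a/(a/a/F)/F/F => a/(a/a/a)/F/F => a/(a/a/a)/a/F => a/(a/a/a)/a/a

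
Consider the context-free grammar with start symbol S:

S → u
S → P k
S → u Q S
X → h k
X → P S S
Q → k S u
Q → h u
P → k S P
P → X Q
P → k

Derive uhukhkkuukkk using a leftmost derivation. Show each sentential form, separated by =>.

S => uQS   [S → u Q S]
uQS => uhuS   [Q → h u]
uhuS => uhuPk   [S → P k]
uhuPk => uhukSPk   [P → k S P]
uhukSPk => uhukPkPk   [S → P k]
uhukPkPk => uhukXQkPk   [P → X Q]
uhukXQkPk => uhukhkQkPk   [X → h k]
uhukhkQkPk => uhukhkkSukPk   [Q → k S u]
uhukhkkSukPk => uhukhkkuukPk   [S → u]
uhukhkkuukPk => uhukhkkuukkk   [P → k]

S=>uQS=>uhuS=>uhuPk=>uhukSPk=>uhukPkPk=>uhukXQkPk=>uhukhkQkPk=>uhukhkkSukPk=>uhukhkkuukPk=>uhukhkkuukkk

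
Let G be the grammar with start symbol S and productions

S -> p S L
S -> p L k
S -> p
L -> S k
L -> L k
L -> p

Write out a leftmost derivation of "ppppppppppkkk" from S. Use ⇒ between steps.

S ⇒ pLk   [S -> p L k]
pLk ⇒ pLkk   [L -> L k]
pLkk ⇒ pSkkk   [L -> S k]
pSkkk ⇒ ppSLkkk   [S -> p S L]
ppSLkkk ⇒ pppSLLkkk   [S -> p S L]
pppSLLkkk ⇒ ppppSLLLkkk   [S -> p S L]
ppppSLLLkkk ⇒ pppppSLLLLkkk   [S -> p S L]
pppppSLLLLkkk ⇒ ppppppLLLLkkk   [S -> p]
ppppppLLLLkkk ⇒ pppppppLLLkkk   [L -> p]
pppppppLLLkkk ⇒ ppppppppLLkkk   [L -> p]
ppppppppLLkkk ⇒ pppppppppLkkk   [L -> p]
pppppppppLkkk ⇒ ppppppppppkkk   [L -> p]

S ⇒ pLk ⇒ pLkk ⇒ pSkkk ⇒ ppSLkkk ⇒ pppSLLkkk ⇒ ppppSLLLkkk ⇒ pppppSLLLLkkk ⇒ ppppppLLLLkkk ⇒ pppppppLLLkkk ⇒ ppppppppLLkkk ⇒ pppppppppLkkk ⇒ ppppppppppkkk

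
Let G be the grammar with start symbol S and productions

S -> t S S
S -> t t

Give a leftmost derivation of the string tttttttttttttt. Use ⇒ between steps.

S ⇒ tSS ⇒ ttSSS ⇒ ttttSS ⇒ tttttSSS ⇒ ttttttSSSS ⇒ ttttttttSSS ⇒ ttttttttttSS ⇒ ttttttttttttS ⇒ tttttttttttttt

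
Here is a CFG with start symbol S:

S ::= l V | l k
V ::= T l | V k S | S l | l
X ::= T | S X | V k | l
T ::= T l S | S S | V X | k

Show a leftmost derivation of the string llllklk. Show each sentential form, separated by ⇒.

S ⇒ lV   [S ::= l V]
lV ⇒ lVkS   [V ::= V k S]
lVkS ⇒ lSlkS   [V ::= S l]
lSlkS ⇒ llVlkS   [S ::= l V]
llVlkS ⇒ llllkS   [V ::= l]
llllkS ⇒ llllklk   [S ::= l k]

S ⇒ lV ⇒ lVkS ⇒ lSlkS ⇒ llVlkS ⇒ llllkS ⇒ llllklk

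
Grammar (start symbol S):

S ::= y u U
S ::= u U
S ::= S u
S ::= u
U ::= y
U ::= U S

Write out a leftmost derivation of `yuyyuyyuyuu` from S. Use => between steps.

S => Su => Suu => yuUuu => yuUSuu => yuUSSuu => yuySSuu => yuyyuUSuu => yuyyuySuu => yuyyuyyuUuu => yuyyuyyuyuu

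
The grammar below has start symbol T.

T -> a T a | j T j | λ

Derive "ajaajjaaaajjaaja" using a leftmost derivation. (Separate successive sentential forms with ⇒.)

T⇒aTa⇒ajTja⇒ajaTaja⇒ajaaTaaja⇒ajaajTjaaja⇒ajaajjTjjaaja⇒ajaajjaTajjaaja⇒ajaajjaaTaajjaaja⇒ajaajjaaaajjaaja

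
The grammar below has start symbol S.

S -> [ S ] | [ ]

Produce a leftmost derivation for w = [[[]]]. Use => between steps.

S => [S]   [S -> [ S ]]
[S] => [[S]]   [S -> [ S ]]
[[S]] => [[[]]]   [S -> [ ]]

S => [S] => [[S]] => [[[]]]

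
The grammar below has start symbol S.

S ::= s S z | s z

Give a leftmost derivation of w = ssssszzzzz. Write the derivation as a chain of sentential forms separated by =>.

S => sSz   [S ::= s S z]
sSz => ssSzz   [S ::= s S z]
ssSzz => sssSzzz   [S ::= s S z]
sssSzzz => ssssSzzzz   [S ::= s S z]
ssssSzzzz => ssssszzzzz   [S ::= s z]

S => sSz => ssSzz => sssSzzz => ssssSzzzz => ssssszzzzz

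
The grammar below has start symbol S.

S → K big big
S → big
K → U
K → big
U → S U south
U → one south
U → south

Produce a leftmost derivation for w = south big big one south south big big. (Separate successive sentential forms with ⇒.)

S ⇒ K big big ⇒ U big big ⇒ S U south big big ⇒ K big big U south big big ⇒ U big big U south big big ⇒ south big big U south big big ⇒ south big big one south south big big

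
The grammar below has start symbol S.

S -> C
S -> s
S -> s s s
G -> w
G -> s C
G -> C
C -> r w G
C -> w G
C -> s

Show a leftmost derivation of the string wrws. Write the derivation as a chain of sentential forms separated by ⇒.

S ⇒ C   [S -> C]
C ⇒ wG   [C -> w G]
wG ⇒ wC   [G -> C]
wC ⇒ wrwG   [C -> r w G]
wrwG ⇒ wrwC   [G -> C]
wrwC ⇒ wrws   [C -> s]

S⇒C⇒wG⇒wC⇒wrwG⇒wrwC⇒wrws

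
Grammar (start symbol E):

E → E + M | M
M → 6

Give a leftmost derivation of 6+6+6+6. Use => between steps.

E => E+M => E+M+M => E+M+M+M => M+M+M+M => 6+M+M+M => 6+6+M+M => 6+6+6+M => 6+6+6+6

E => E+M   [E → E + M]
E+M => E+M+M   [E → E + M]
E+M+M => E+M+M+M   [E → E + M]
E+M+M+M => M+M+M+M   [E → M]
M+M+M+M => 6+M+M+M   [M → 6]
6+M+M+M => 6+6+M+M   [M → 6]
6+6+M+M => 6+6+6+M   [M → 6]
6+6+6+M => 6+6+6+6   [M → 6]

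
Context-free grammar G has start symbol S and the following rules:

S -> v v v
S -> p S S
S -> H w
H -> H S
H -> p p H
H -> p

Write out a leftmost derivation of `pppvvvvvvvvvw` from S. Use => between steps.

S=>Hw=>HSw=>HSSw=>ppHSSw=>ppHSSSw=>pppSSSw=>pppvvvSSw=>pppvvvvvvSw=>pppvvvvvvvvvw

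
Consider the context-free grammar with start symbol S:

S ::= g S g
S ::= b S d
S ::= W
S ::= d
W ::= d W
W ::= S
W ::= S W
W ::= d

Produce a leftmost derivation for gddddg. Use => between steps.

S=>gSg=>gWg=>gSWg=>gWWg=>gdWWg=>gdSWg=>gddWg=>gddSWg=>gdddWg=>gddddg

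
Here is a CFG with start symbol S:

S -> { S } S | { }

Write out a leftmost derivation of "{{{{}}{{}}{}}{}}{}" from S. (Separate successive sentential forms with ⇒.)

S ⇒ {S}S   [S -> { S } S]
{S}S ⇒ {{S}S}S   [S -> { S } S]
{{S}S}S ⇒ {{{S}S}S}S   [S -> { S } S]
{{{S}S}S}S ⇒ {{{{}}S}S}S   [S -> { }]
{{{{}}S}S}S ⇒ {{{{}}{S}S}S}S   [S -> { S } S]
{{{{}}{S}S}S}S ⇒ {{{{}}{{}}S}S}S   [S -> { }]
{{{{}}{{}}S}S}S ⇒ {{{{}}{{}}{}}S}S   [S -> { }]
{{{{}}{{}}{}}S}S ⇒ {{{{}}{{}}{}}{}}S   [S -> { }]
{{{{}}{{}}{}}{}}S ⇒ {{{{}}{{}}{}}{}}{}   [S -> { }]

S ⇒ {S}S ⇒ {{S}S}S ⇒ {{{S}S}S}S ⇒ {{{{}}S}S}S ⇒ {{{{}}{S}S}S}S ⇒ {{{{}}{{}}S}S}S ⇒ {{{{}}{{}}{}}S}S ⇒ {{{{}}{{}}{}}{}}S ⇒ {{{{}}{{}}{}}{}}{}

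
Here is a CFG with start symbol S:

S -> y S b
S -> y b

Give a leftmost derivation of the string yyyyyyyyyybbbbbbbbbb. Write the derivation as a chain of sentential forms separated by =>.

S => ySb => yySbb => yyySbbb => yyyySbbbb => yyyyySbbbbb => yyyyyySbbbbbb => yyyyyyySbbbbbbb => yyyyyyyySbbbbbbbb => yyyyyyyyySbbbbbbbbb => yyyyyyyyyybbbbbbbbbb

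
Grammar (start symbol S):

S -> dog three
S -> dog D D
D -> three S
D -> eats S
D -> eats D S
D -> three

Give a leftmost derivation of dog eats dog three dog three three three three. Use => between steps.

S => dog D D => dog eats S D => dog eats dog D D D => dog eats dog three S D D => dog eats dog three dog D D D D => dog eats dog three dog three D D D => dog eats dog three dog three three D D => dog eats dog three dog three three three D => dog eats dog three dog three three three three

S => dog D D   [S -> dog D D]
dog D D => dog eats S D   [D -> eats S]
dog eats S D => dog eats dog D D D   [S -> dog D D]
dog eats dog D D D => dog eats dog three S D D   [D -> three S]
dog eats dog three S D D => dog eats dog three dog D D D D   [S -> dog D D]
dog eats dog three dog D D D D => dog eats dog three dog three D D D   [D -> three]
dog eats dog three dog three D D D => dog eats dog three dog three three D D   [D -> three]
dog eats dog three dog three three D D => dog eats dog three dog three three three D   [D -> three]
dog eats dog three dog three three three D => dog eats dog three dog three three three three   [D -> three]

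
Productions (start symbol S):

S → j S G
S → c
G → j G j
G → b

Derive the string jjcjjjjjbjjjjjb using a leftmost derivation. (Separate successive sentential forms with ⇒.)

S⇒jSG⇒jjSGG⇒jjcGG⇒jjcjGjG⇒jjcjjGjjG⇒jjcjjjGjjjG⇒jjcjjjjGjjjjG⇒jjcjjjjjGjjjjjG⇒jjcjjjjjbjjjjjG⇒jjcjjjjjbjjjjjb

S ⇒ jSG   [S → j S G]
jSG ⇒ jjSGG   [S → j S G]
jjSGG ⇒ jjcGG   [S → c]
jjcGG ⇒ jjcjGjG   [G → j G j]
jjcjGjG ⇒ jjcjjGjjG   [G → j G j]
jjcjjGjjG ⇒ jjcjjjGjjjG   [G → j G j]
jjcjjjGjjjG ⇒ jjcjjjjGjjjjG   [G → j G j]
jjcjjjjGjjjjG ⇒ jjcjjjjjGjjjjjG   [G → j G j]
jjcjjjjjGjjjjjG ⇒ jjcjjjjjbjjjjjG   [G → b]
jjcjjjjjbjjjjjG ⇒ jjcjjjjjbjjjjjb   [G → b]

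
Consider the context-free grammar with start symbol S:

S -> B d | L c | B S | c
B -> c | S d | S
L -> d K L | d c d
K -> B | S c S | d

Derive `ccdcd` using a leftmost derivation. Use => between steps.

S => Bd => Sd => BSd => SSd => BdSd => SdSd => BSdSd => cSdSd => ccdSd => ccdcd

S => Bd   [S -> B d]
Bd => Sd   [B -> S]
Sd => BSd   [S -> B S]
BSd => SSd   [B -> S]
SSd => BdSd   [S -> B d]
BdSd => SdSd   [B -> S]
SdSd => BSdSd   [S -> B S]
BSdSd => cSdSd   [B -> c]
cSdSd => ccdSd   [S -> c]
ccdSd => ccdcd   [S -> c]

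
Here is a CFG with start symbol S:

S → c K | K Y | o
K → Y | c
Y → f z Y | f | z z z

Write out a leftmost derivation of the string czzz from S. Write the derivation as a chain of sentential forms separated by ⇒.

S⇒KY⇒cY⇒czzz

S ⇒ KY   [S → K Y]
KY ⇒ cY   [K → c]
cY ⇒ czzz   [Y → z z z]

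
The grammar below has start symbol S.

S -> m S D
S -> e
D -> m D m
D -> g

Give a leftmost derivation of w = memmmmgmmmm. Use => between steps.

S => mSD   [S -> m S D]
mSD => meD   [S -> e]
meD => memDm   [D -> m D m]
memDm => memmDmm   [D -> m D m]
memmDmm => memmmDmmm   [D -> m D m]
memmmDmmm => memmmmDmmmm   [D -> m D m]
memmmmDmmmm => memmmmgmmmm   [D -> g]

S=>mSD=>meD=>memDm=>memmDmm=>memmmDmmm=>memmmmDmmmm=>memmmmgmmmm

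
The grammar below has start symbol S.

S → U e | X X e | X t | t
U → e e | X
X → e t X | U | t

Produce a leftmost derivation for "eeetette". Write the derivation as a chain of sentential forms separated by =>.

S => XXe   [S → X X e]
XXe => UXe   [X → U]
UXe => eeXe   [U → e e]
eeXe => eeetXe   [X → e t X]
eeetXe => eeetetXe   [X → e t X]
eeetetXe => eeetette   [X → t]

S => XXe => UXe => eeXe => eeetXe => eeetetXe => eeetette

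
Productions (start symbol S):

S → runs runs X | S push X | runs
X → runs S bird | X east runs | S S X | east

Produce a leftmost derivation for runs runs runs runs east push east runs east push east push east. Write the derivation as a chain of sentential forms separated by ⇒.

S ⇒ S push X   [S → S push X]
S push X ⇒ S push X push X   [S → S push X]
S push X push X ⇒ runs runs X push X push X   [S → runs runs X]
runs runs X push X push X ⇒ runs runs S S X push X push X   [X → S S X]
runs runs S S X push X push X ⇒ runs runs S push X S X push X push X   [S → S push X]
runs runs S push X S X push X push X ⇒ runs runs runs runs X push X S X push X push X   [S → runs runs X]
runs runs runs runs X push X S X push X push X ⇒ runs runs runs runs east push X S X push X push X   [X → east]
runs runs runs runs east push X S X push X push X ⇒ runs runs runs runs east push east S X push X push X   [X → east]
runs runs runs runs east push east S X push X push X ⇒ runs runs runs runs east push east runs X push X push X   [S → runs]
runs runs runs runs east push east runs X push X push X ⇒ runs runs runs runs east push east runs east push X push X   [X → east]
runs runs runs runs east push east runs east push X push X ⇒ runs runs runs runs east push east runs east push east push X   [X → east]
runs runs runs runs east push east runs east push east push X ⇒ runs runs runs runs east push east runs east push east push east   [X → east]

S ⇒ S push X ⇒ S push X push X ⇒ runs runs X push X push X ⇒ runs runs S S X push X push X ⇒ runs runs S push X S X push X push X ⇒ runs runs runs runs X push X S X push X push X ⇒ runs runs runs runs east push X S X push X push X ⇒ runs runs runs runs east push east S X push X push X ⇒ runs runs runs runs east push east runs X push X push X ⇒ runs runs runs runs east push east runs east push X push X ⇒ runs runs runs runs east push east runs east push east push X ⇒ runs runs runs runs east push east runs east push east push east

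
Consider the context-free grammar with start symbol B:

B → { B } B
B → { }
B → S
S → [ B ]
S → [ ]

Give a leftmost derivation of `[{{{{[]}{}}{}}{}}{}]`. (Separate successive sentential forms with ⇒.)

B ⇒ S   [B → S]
S ⇒ [B]   [S → [ B ]]
[B] ⇒ [{B}B]   [B → { B } B]
[{B}B] ⇒ [{{B}B}B]   [B → { B } B]
[{{B}B}B] ⇒ [{{{B}B}B}B]   [B → { B } B]
[{{{B}B}B}B] ⇒ [{{{{B}B}B}B}B]   [B → { B } B]
[{{{{B}B}B}B}B] ⇒ [{{{{S}B}B}B}B]   [B → S]
[{{{{S}B}B}B}B] ⇒ [{{{{[]}B}B}B}B]   [S → [ ]]
[{{{{[]}B}B}B}B] ⇒ [{{{{[]}{}}B}B}B]   [B → { }]
[{{{{[]}{}}B}B}B] ⇒ [{{{{[]}{}}{}}B}B]   [B → { }]
[{{{{[]}{}}{}}B}B] ⇒ [{{{{[]}{}}{}}{}}B]   [B → { }]
[{{{{[]}{}}{}}{}}B] ⇒ [{{{{[]}{}}{}}{}}{}]   [B → { }]

B⇒S⇒[B]⇒[{B}B]⇒[{{B}B}B]⇒[{{{B}B}B}B]⇒[{{{{B}B}B}B}B]⇒[{{{{S}B}B}B}B]⇒[{{{{[]}B}B}B}B]⇒[{{{{[]}{}}B}B}B]⇒[{{{{[]}{}}{}}B}B]⇒[{{{{[]}{}}{}}{}}B]⇒[{{{{[]}{}}{}}{}}{}]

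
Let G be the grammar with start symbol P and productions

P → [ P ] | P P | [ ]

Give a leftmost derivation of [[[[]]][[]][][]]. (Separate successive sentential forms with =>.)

P => [P]   [P → [ P ]]
[P] => [PP]   [P → P P]
[PP] => [PPP]   [P → P P]
[PPP] => [[P]PP]   [P → [ P ]]
[[P]PP] => [[[P]]PP]   [P → [ P ]]
[[[P]]PP] => [[[[]]]PP]   [P → [ ]]
[[[[]]]PP] => [[[[]]][P]P]   [P → [ P ]]
[[[[]]][P]P] => [[[[]]][[]]P]   [P → [ ]]
[[[[]]][[]]P] => [[[[]]][[]]PP]   [P → P P]
[[[[]]][[]]PP] => [[[[]]][[]][]P]   [P → [ ]]
[[[[]]][[]][]P] => [[[[]]][[]][][]]   [P → [ ]]

P => [P] => [PP] => [PPP] => [[P]PP] => [[[P]]PP] => [[[[]]]PP] => [[[[]]][P]P] => [[[[]]][[]]P] => [[[[]]][[]]PP] => [[[[]]][[]][]P] => [[[[]]][[]][][]]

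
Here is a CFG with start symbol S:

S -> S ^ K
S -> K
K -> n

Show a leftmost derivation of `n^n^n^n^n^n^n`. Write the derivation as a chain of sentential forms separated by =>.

S => S^K => S^K^K => S^K^K^K => S^K^K^K^K => S^K^K^K^K^K => S^K^K^K^K^K^K => K^K^K^K^K^K^K => n^K^K^K^K^K^K => n^n^K^K^K^K^K => n^n^n^K^K^K^K => n^n^n^n^K^K^K => n^n^n^n^n^K^K => n^n^n^n^n^n^K => n^n^n^n^n^n^n

S => S^K   [S -> S ^ K]
S^K => S^K^K   [S -> S ^ K]
S^K^K => S^K^K^K   [S -> S ^ K]
S^K^K^K => S^K^K^K^K   [S -> S ^ K]
S^K^K^K^K => S^K^K^K^K^K   [S -> S ^ K]
S^K^K^K^K^K => S^K^K^K^K^K^K   [S -> S ^ K]
S^K^K^K^K^K^K => K^K^K^K^K^K^K   [S -> K]
K^K^K^K^K^K^K => n^K^K^K^K^K^K   [K -> n]
n^K^K^K^K^K^K => n^n^K^K^K^K^K   [K -> n]
n^n^K^K^K^K^K => n^n^n^K^K^K^K   [K -> n]
n^n^n^K^K^K^K => n^n^n^n^K^K^K   [K -> n]
n^n^n^n^K^K^K => n^n^n^n^n^K^K   [K -> n]
n^n^n^n^n^K^K => n^n^n^n^n^n^K   [K -> n]
n^n^n^n^n^n^K => n^n^n^n^n^n^n   [K -> n]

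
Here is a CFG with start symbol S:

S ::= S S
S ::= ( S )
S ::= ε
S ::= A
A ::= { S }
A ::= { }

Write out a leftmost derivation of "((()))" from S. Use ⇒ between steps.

S ⇒ (S) ⇒ ((S)) ⇒ (((S))) ⇒ ((()))

S ⇒ (S)   [S ::= ( S )]
(S) ⇒ ((S))   [S ::= ( S )]
((S)) ⇒ (((S)))   [S ::= ( S )]
(((S))) ⇒ ((()))   [S ::= ε]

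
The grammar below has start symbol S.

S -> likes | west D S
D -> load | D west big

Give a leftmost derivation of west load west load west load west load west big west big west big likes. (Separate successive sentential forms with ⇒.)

S ⇒ west D S ⇒ west load S ⇒ west load west D S ⇒ west load west load S ⇒ west load west load west D S ⇒ west load west load west load S ⇒ west load west load west load west D S ⇒ west load west load west load west D west big S ⇒ west load west load west load west D west big west big S ⇒ west load west load west load west D west big west big west big S ⇒ west load west load west load west load west big west big west big S ⇒ west load west load west load west load west big west big west big likes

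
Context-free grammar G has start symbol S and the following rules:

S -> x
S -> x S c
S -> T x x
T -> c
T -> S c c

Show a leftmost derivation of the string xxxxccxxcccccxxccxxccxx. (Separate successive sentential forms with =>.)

S => Txx => Sccxx => Txxccxx => Sccxxccxx => Txxccxxccxx => Sccxxccxxccxx => xScccxxccxxccxx => xxSccccxxccxxccxx => xxxScccccxxccxxccxx => xxxTxxcccccxxccxxccxx => xxxSccxxcccccxxccxxccxx => xxxxccxxcccccxxccxxccxx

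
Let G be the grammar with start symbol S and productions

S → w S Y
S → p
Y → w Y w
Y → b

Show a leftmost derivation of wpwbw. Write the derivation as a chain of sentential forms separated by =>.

S => wSY   [S → w S Y]
wSY => wpY   [S → p]
wpY => wpwYw   [Y → w Y w]
wpwYw => wpwbw   [Y → b]

S=>wSY=>wpY=>wpwYw=>wpwbw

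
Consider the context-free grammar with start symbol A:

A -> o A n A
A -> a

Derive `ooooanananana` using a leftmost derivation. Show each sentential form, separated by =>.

A => oAnA   [A -> o A n A]
oAnA => ooAnAnA   [A -> o A n A]
ooAnAnA => oooAnAnAnA   [A -> o A n A]
oooAnAnAnA => ooooAnAnAnAnA   [A -> o A n A]
ooooAnAnAnAnA => ooooanAnAnAnA   [A -> a]
ooooanAnAnAnA => ooooananAnAnA   [A -> a]
ooooananAnAnA => ooooanananAnA   [A -> a]
ooooanananAnA => ooooananananA   [A -> a]
ooooananananA => ooooanananana   [A -> a]

A=>oAnA=>ooAnAnA=>oooAnAnAnA=>ooooAnAnAnAnA=>ooooanAnAnAnA=>ooooananAnAnA=>ooooanananAnA=>ooooananananA=>ooooanananana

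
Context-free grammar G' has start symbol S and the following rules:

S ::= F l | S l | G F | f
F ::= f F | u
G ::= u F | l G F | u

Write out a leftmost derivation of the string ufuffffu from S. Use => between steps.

S=>GF=>uFF=>ufFF=>ufuF=>ufufF=>ufuffF=>ufufffF=>ufuffffF=>ufuffffu

S => GF   [S ::= G F]
GF => uFF   [G ::= u F]
uFF => ufFF   [F ::= f F]
ufFF => ufuF   [F ::= u]
ufuF => ufufF   [F ::= f F]
ufufF => ufuffF   [F ::= f F]
ufuffF => ufufffF   [F ::= f F]
ufufffF => ufuffffF   [F ::= f F]
ufuffffF => ufuffffu   [F ::= u]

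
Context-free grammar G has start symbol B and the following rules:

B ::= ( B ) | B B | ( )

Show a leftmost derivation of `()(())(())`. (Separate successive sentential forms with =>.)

B=>BB=>BBB=>()BB=>()(B)B=>()(())B=>()(())(B)=>()(())(())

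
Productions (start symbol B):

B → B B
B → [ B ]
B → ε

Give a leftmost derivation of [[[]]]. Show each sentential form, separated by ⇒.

B ⇒ [B] ⇒ [BB] ⇒ [BBB] ⇒ [[B]BB] ⇒ [[BB]BB] ⇒ [[BBB]BB] ⇒ [[[B]BB]BB] ⇒ [[[]BB]BB] ⇒ [[[]B]BB] ⇒ [[[]]BB] ⇒ [[[]]B] ⇒ [[[]]]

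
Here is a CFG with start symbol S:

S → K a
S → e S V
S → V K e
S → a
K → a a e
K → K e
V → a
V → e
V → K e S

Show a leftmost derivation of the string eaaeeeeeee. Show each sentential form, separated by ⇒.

S⇒VKe⇒eKe⇒eKee⇒eKeee⇒eKeeee⇒eKeeeee⇒eKeeeeee⇒eaaeeeeeee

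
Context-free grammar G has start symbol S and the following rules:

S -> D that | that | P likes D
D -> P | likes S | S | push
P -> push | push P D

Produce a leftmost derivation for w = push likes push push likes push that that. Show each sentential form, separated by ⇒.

S ⇒ P likes D   [S -> P likes D]
P likes D ⇒ push likes D   [P -> push]
push likes D ⇒ push likes S   [D -> S]
push likes S ⇒ push likes D that   [S -> D that]
push likes D that ⇒ push likes P that   [D -> P]
push likes P that ⇒ push likes push P D that   [P -> push P D]
push likes push P D that ⇒ push likes push push D that   [P -> push]
push likes push push D that ⇒ push likes push push likes S that   [D -> likes S]
push likes push push likes S that ⇒ push likes push push likes D that that   [S -> D that]
push likes push push likes D that that ⇒ push likes push push likes push that that   [D -> push]

S ⇒ P likes D ⇒ push likes D ⇒ push likes S ⇒ push likes D that ⇒ push likes P that ⇒ push likes push P D that ⇒ push likes push push D that ⇒ push likes push push likes S that ⇒ push likes push push likes D that that ⇒ push likes push push likes push that that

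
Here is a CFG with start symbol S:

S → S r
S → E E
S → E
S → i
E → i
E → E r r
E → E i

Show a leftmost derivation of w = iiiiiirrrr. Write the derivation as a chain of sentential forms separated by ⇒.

S⇒EE⇒EiE⇒iiE⇒iiErr⇒iiErrrr⇒iiEirrrr⇒iiEiirrrr⇒iiEiiirrrr⇒iiiiiirrrr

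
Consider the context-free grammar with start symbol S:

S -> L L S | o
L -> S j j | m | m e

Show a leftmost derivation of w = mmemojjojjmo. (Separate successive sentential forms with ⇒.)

S ⇒ LLS   [S -> L L S]
LLS ⇒ SjjLS   [L -> S j j]
SjjLS ⇒ LLSjjLS   [S -> L L S]
LLSjjLS ⇒ mLSjjLS   [L -> m]
mLSjjLS ⇒ mSjjSjjLS   [L -> S j j]
mSjjSjjLS ⇒ mLLSjjSjjLS   [S -> L L S]
mLLSjjSjjLS ⇒ mmeLSjjSjjLS   [L -> m e]
mmeLSjjSjjLS ⇒ mmemSjjSjjLS   [L -> m]
mmemSjjSjjLS ⇒ mmemojjSjjLS   [S -> o]
mmemojjSjjLS ⇒ mmemojjojjLS   [S -> o]
mmemojjojjLS ⇒ mmemojjojjmS   [L -> m]
mmemojjojjmS ⇒ mmemojjojjmo   [S -> o]

S ⇒ LLS ⇒ SjjLS ⇒ LLSjjLS ⇒ mLSjjLS ⇒ mSjjSjjLS ⇒ mLLSjjSjjLS ⇒ mmeLSjjSjjLS ⇒ mmemSjjSjjLS ⇒ mmemojjSjjLS ⇒ mmemojjojjLS ⇒ mmemojjojjmS ⇒ mmemojjojjmo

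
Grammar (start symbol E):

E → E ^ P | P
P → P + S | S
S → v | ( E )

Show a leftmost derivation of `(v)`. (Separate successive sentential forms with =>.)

E => P   [E → P]
P => S   [P → S]
S => (E)   [S → ( E )]
(E) => (P)   [E → P]
(P) => (S)   [P → S]
(S) => (v)   [S → v]

E=>P=>S=>(E)=>(P)=>(S)=>(v)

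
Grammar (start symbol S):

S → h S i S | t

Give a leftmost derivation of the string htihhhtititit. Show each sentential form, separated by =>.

S => hSiS => htiS => htihSiS => htihhSiSiS => htihhhSiSiSiS => htihhhtiSiSiS => htihhhtitiSiS => htihhhtititiS => htihhhtititit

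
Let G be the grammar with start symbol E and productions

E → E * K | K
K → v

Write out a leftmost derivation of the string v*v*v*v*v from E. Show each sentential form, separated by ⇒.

E ⇒ E*K ⇒ E*K*K ⇒ E*K*K*K ⇒ E*K*K*K*K ⇒ K*K*K*K*K ⇒ v*K*K*K*K ⇒ v*v*K*K*K ⇒ v*v*v*K*K ⇒ v*v*v*v*K ⇒ v*v*v*v*v

E ⇒ E*K   [E → E * K]
E*K ⇒ E*K*K   [E → E * K]
E*K*K ⇒ E*K*K*K   [E → E * K]
E*K*K*K ⇒ E*K*K*K*K   [E → E * K]
E*K*K*K*K ⇒ K*K*K*K*K   [E → K]
K*K*K*K*K ⇒ v*K*K*K*K   [K → v]
v*K*K*K*K ⇒ v*v*K*K*K   [K → v]
v*v*K*K*K ⇒ v*v*v*K*K   [K → v]
v*v*v*K*K ⇒ v*v*v*v*K   [K → v]
v*v*v*v*K ⇒ v*v*v*v*v   [K → v]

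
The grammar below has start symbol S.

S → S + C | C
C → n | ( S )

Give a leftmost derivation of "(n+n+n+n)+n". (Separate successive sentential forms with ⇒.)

S ⇒ S+C   [S → S + C]
S+C ⇒ C+C   [S → C]
C+C ⇒ (S)+C   [C → ( S )]
(S)+C ⇒ (S+C)+C   [S → S + C]
(S+C)+C ⇒ (S+C+C)+C   [S → S + C]
(S+C+C)+C ⇒ (S+C+C+C)+C   [S → S + C]
(S+C+C+C)+C ⇒ (C+C+C+C)+C   [S → C]
(C+C+C+C)+C ⇒ (n+C+C+C)+C   [C → n]
(n+C+C+C)+C ⇒ (n+n+C+C)+C   [C → n]
(n+n+C+C)+C ⇒ (n+n+n+C)+C   [C → n]
(n+n+n+C)+C ⇒ (n+n+n+n)+C   [C → n]
(n+n+n+n)+C ⇒ (n+n+n+n)+n   [C → n]

S ⇒ S+C ⇒ C+C ⇒ (S)+C ⇒ (S+C)+C ⇒ (S+C+C)+C ⇒ (S+C+C+C)+C ⇒ (C+C+C+C)+C ⇒ (n+C+C+C)+C ⇒ (n+n+C+C)+C ⇒ (n+n+n+C)+C ⇒ (n+n+n+n)+C ⇒ (n+n+n+n)+n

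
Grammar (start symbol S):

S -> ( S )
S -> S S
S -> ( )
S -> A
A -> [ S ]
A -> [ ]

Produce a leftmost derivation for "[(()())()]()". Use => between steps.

S => SS => AS => [S]S => [SS]S => [(S)S]S => [(SS)S]S => [(()S)S]S => [(()())S]S => [(()())()]S => [(()())()]()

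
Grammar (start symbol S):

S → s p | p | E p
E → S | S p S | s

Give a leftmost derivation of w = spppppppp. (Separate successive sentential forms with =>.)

S => Ep => SpSp => EppSp => SpSppSp => EppSppSp => SppSppSp => EpppSppSp => spppSppSp => sppppppSp => spppppppp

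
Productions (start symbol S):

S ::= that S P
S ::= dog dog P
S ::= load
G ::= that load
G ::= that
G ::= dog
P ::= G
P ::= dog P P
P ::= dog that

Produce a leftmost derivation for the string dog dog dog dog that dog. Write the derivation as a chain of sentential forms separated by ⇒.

S ⇒ dog dog P ⇒ dog dog dog P P ⇒ dog dog dog dog that P ⇒ dog dog dog dog that G ⇒ dog dog dog dog that dog

S ⇒ dog dog P   [S ::= dog dog P]
dog dog P ⇒ dog dog dog P P   [P ::= dog P P]
dog dog dog P P ⇒ dog dog dog dog that P   [P ::= dog that]
dog dog dog dog that P ⇒ dog dog dog dog that G   [P ::= G]
dog dog dog dog that G ⇒ dog dog dog dog that dog   [G ::= dog]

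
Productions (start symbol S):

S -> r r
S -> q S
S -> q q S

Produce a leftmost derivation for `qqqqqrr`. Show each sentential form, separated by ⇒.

S⇒qS⇒qqS⇒qqqS⇒qqqqS⇒qqqqqS⇒qqqqqrr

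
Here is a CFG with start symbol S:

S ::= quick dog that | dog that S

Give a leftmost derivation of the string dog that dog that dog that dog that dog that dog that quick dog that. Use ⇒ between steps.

S ⇒ dog that S   [S ::= dog that S]
dog that S ⇒ dog that dog that S   [S ::= dog that S]
dog that dog that S ⇒ dog that dog that dog that S   [S ::= dog that S]
dog that dog that dog that S ⇒ dog that dog that dog that dog that S   [S ::= dog that S]
dog that dog that dog that dog that S ⇒ dog that dog that dog that dog that dog that S   [S ::= dog that S]
dog that dog that dog that dog that dog that S ⇒ dog that dog that dog that dog that dog that dog that S   [S ::= dog that S]
dog that dog that dog that dog that dog that dog that S ⇒ dog that dog that dog that dog that dog that dog that quick dog that   [S ::= quick dog that]

S ⇒ dog that S ⇒ dog that dog that S ⇒ dog that dog that dog that S ⇒ dog that dog that dog that dog that S ⇒ dog that dog that dog that dog that dog that S ⇒ dog that dog that dog that dog that dog that dog that S ⇒ dog that dog that dog that dog that dog that dog that quick dog that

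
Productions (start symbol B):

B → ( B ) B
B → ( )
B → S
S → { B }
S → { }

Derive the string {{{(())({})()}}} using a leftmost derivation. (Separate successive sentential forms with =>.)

B => S   [B → S]
S => {B}   [S → { B }]
{B} => {S}   [B → S]
{S} => {{B}}   [S → { B }]
{{B}} => {{S}}   [B → S]
{{S}} => {{{B}}}   [S → { B }]
{{{B}}} => {{{(B)B}}}   [B → ( B ) B]
{{{(B)B}}} => {{{(())B}}}   [B → ( )]
{{{(())B}}} => {{{(())(B)B}}}   [B → ( B ) B]
{{{(())(B)B}}} => {{{(())(S)B}}}   [B → S]
{{{(())(S)B}}} => {{{(())({})B}}}   [S → { }]
{{{(())({})B}}} => {{{(())({})()}}}   [B → ( )]

B=>S=>{B}=>{S}=>{{B}}=>{{S}}=>{{{B}}}=>{{{(B)B}}}=>{{{(())B}}}=>{{{(())(B)B}}}=>{{{(())(S)B}}}=>{{{(())({})B}}}=>{{{(())({})()}}}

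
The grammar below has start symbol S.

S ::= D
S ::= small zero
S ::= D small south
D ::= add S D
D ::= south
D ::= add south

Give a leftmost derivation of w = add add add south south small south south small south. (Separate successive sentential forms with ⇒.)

S ⇒ D small south ⇒ add S D small south ⇒ add D small south D small south ⇒ add add S D small south D small south ⇒ add add D D small south D small south ⇒ add add add south D small south D small south ⇒ add add add south south small south D small south ⇒ add add add south south small south south small south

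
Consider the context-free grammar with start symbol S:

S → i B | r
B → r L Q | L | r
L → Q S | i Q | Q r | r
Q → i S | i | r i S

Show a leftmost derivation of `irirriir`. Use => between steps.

S => iB => irLQ => irQrQ => irirQ => irirriS => irirriiB => irirriiL => irirriir

S => iB   [S → i B]
iB => irLQ   [B → r L Q]
irLQ => irQrQ   [L → Q r]
irQrQ => irirQ   [Q → i]
irirQ => irirriS   [Q → r i S]
irirriS => irirriiB   [S → i B]
irirriiB => irirriiL   [B → L]
irirriiL => irirriir   [L → r]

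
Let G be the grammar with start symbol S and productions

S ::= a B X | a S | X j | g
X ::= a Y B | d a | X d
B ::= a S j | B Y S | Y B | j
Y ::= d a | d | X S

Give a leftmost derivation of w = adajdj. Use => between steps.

S=>Xj=>Xdj=>aYBdj=>adaBdj=>adajdj

S => Xj   [S ::= X j]
Xj => Xdj   [X ::= X d]
Xdj => aYBdj   [X ::= a Y B]
aYBdj => adaBdj   [Y ::= d a]
adaBdj => adajdj   [B ::= j]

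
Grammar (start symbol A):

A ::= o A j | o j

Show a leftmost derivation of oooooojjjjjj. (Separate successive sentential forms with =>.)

A => oAj   [A ::= o A j]
oAj => ooAjj   [A ::= o A j]
ooAjj => oooAjjj   [A ::= o A j]
oooAjjj => ooooAjjjj   [A ::= o A j]
ooooAjjjj => oooooAjjjjj   [A ::= o A j]
oooooAjjjjj => oooooojjjjjj   [A ::= o j]

A => oAj => ooAjj => oooAjjj => ooooAjjjj => oooooAjjjjj => oooooojjjjjj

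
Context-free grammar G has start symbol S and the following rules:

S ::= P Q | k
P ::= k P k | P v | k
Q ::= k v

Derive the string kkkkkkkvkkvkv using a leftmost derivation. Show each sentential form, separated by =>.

S=>PQ=>PvQ=>kPkvQ=>kkPkkvQ=>kkPvkkvQ=>kkkPkvkkvQ=>kkkkPkkvkkvQ=>kkkkkkkvkkvQ=>kkkkkkkvkkvkv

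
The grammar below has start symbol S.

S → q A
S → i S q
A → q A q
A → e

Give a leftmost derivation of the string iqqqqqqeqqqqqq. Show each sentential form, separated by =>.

S=>iSq=>iqAq=>iqqAqq=>iqqqAqqq=>iqqqqAqqqq=>iqqqqqAqqqqq=>iqqqqqqAqqqqqq=>iqqqqqqeqqqqqq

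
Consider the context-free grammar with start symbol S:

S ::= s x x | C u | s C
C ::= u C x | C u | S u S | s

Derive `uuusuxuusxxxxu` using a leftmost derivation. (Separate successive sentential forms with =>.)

S => Cu => uCxu => uuCxxu => uuSuSxxu => uuCuuSxxu => uuuCxuuSxxu => uuuCuxuuSxxu => uuusuxuuSxxu => uuusuxuusxxxxu

S => Cu   [S ::= C u]
Cu => uCxu   [C ::= u C x]
uCxu => uuCxxu   [C ::= u C x]
uuCxxu => uuSuSxxu   [C ::= S u S]
uuSuSxxu => uuCuuSxxu   [S ::= C u]
uuCuuSxxu => uuuCxuuSxxu   [C ::= u C x]
uuuCxuuSxxu => uuuCuxuuSxxu   [C ::= C u]
uuuCuxuuSxxu => uuusuxuuSxxu   [C ::= s]
uuusuxuuSxxu => uuusuxuusxxxxu   [S ::= s x x]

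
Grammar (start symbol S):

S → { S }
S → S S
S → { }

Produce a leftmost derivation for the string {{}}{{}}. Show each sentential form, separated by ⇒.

S ⇒ SS ⇒ {S}S ⇒ {{}}S ⇒ {{}}{S} ⇒ {{}}{{}}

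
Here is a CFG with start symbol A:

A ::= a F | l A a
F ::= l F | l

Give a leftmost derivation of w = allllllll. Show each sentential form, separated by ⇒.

A⇒aF⇒alF⇒allF⇒alllF⇒allllF⇒alllllF⇒allllllF⇒alllllllF⇒allllllll

A ⇒ aF   [A ::= a F]
aF ⇒ alF   [F ::= l F]
alF ⇒ allF   [F ::= l F]
allF ⇒ alllF   [F ::= l F]
alllF ⇒ allllF   [F ::= l F]
allllF ⇒ alllllF   [F ::= l F]
alllllF ⇒ allllllF   [F ::= l F]
allllllF ⇒ alllllllF   [F ::= l F]
alllllllF ⇒ allllllll   [F ::= l]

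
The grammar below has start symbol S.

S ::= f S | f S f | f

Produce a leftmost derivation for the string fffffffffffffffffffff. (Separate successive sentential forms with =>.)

S=>fSf=>ffSff=>fffSff=>ffffSfff=>fffffSfff=>ffffffSffff=>fffffffSfffff=>ffffffffSffffff=>fffffffffSfffffff=>ffffffffffSffffffff=>fffffffffffSfffffffff=>fffffffffffffffffffff

S => fSf   [S ::= f S f]
fSf => ffSff   [S ::= f S f]
ffSff => fffSff   [S ::= f S]
fffSff => ffffSfff   [S ::= f S f]
ffffSfff => fffffSfff   [S ::= f S]
fffffSfff => ffffffSffff   [S ::= f S f]
ffffffSffff => fffffffSfffff   [S ::= f S f]
fffffffSfffff => ffffffffSffffff   [S ::= f S f]
ffffffffSffffff => fffffffffSfffffff   [S ::= f S f]
fffffffffSfffffff => ffffffffffSffffffff   [S ::= f S f]
ffffffffffSffffffff => fffffffffffSfffffffff   [S ::= f S f]
fffffffffffSfffffffff => fffffffffffffffffffff   [S ::= f]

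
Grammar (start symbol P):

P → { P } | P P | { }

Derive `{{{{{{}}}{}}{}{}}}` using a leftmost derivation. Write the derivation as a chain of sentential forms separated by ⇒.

P⇒{P}⇒{{P}}⇒{{PP}}⇒{{PPP}}⇒{{{P}PP}}⇒{{{PP}PP}}⇒{{{{P}P}PP}}⇒{{{{{P}}P}PP}}⇒{{{{{{}}}P}PP}}⇒{{{{{{}}}{}}PP}}⇒{{{{{{}}}{}}{}P}}⇒{{{{{{}}}{}}{}{}}}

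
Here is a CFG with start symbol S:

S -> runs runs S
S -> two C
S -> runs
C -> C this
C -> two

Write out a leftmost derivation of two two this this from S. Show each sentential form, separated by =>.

S => two C   [S -> two C]
two C => two C this   [C -> C this]
two C this => two C this this   [C -> C this]
two C this this => two two this this   [C -> two]

S => two C => two C this => two C this this => two two this this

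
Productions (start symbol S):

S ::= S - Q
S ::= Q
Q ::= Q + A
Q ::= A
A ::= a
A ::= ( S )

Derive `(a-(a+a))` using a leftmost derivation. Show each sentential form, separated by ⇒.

S⇒Q⇒A⇒(S)⇒(S-Q)⇒(Q-Q)⇒(A-Q)⇒(a-Q)⇒(a-A)⇒(a-(S))⇒(a-(Q))⇒(a-(Q+A))⇒(a-(A+A))⇒(a-(a+A))⇒(a-(a+a))

S ⇒ Q   [S ::= Q]
Q ⇒ A   [Q ::= A]
A ⇒ (S)   [A ::= ( S )]
(S) ⇒ (S-Q)   [S ::= S - Q]
(S-Q) ⇒ (Q-Q)   [S ::= Q]
(Q-Q) ⇒ (A-Q)   [Q ::= A]
(A-Q) ⇒ (a-Q)   [A ::= a]
(a-Q) ⇒ (a-A)   [Q ::= A]
(a-A) ⇒ (a-(S))   [A ::= ( S )]
(a-(S)) ⇒ (a-(Q))   [S ::= Q]
(a-(Q)) ⇒ (a-(Q+A))   [Q ::= Q + A]
(a-(Q+A)) ⇒ (a-(A+A))   [Q ::= A]
(a-(A+A)) ⇒ (a-(a+A))   [A ::= a]
(a-(a+A)) ⇒ (a-(a+a))   [A ::= a]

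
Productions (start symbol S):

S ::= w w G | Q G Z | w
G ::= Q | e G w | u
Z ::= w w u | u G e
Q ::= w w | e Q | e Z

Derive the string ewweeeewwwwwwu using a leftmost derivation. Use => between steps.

S => QGZ => eQGZ => ewwGZ => ewweGwZ => ewweeGwwZ => ewweeQwwZ => ewweeeQwwZ => ewweeeeQwwZ => ewweeeewwwwZ => ewweeeewwwwwwu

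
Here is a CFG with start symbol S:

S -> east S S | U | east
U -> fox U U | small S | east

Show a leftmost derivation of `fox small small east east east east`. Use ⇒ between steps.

S ⇒ U ⇒ fox U U ⇒ fox small S U ⇒ fox small U U ⇒ fox small small S U ⇒ fox small small east S S U ⇒ fox small small east east S U ⇒ fox small small east east U U ⇒ fox small small east east east U ⇒ fox small small east east east east

S ⇒ U   [S -> U]
U ⇒ fox U U   [U -> fox U U]
fox U U ⇒ fox small S U   [U -> small S]
fox small S U ⇒ fox small U U   [S -> U]
fox small U U ⇒ fox small small S U   [U -> small S]
fox small small S U ⇒ fox small small east S S U   [S -> east S S]
fox small small east S S U ⇒ fox small small east east S U   [S -> east]
fox small small east east S U ⇒ fox small small east east U U   [S -> U]
fox small small east east U U ⇒ fox small small east east east U   [U -> east]
fox small small east east east U ⇒ fox small small east east east east   [U -> east]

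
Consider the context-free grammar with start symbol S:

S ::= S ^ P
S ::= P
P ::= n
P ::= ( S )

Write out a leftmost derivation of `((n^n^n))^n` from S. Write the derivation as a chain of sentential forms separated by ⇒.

S ⇒ S^P   [S ::= S ^ P]
S^P ⇒ P^P   [S ::= P]
P^P ⇒ (S)^P   [P ::= ( S )]
(S)^P ⇒ (P)^P   [S ::= P]
(P)^P ⇒ ((S))^P   [P ::= ( S )]
((S))^P ⇒ ((S^P))^P   [S ::= S ^ P]
((S^P))^P ⇒ ((S^P^P))^P   [S ::= S ^ P]
((S^P^P))^P ⇒ ((P^P^P))^P   [S ::= P]
((P^P^P))^P ⇒ ((n^P^P))^P   [P ::= n]
((n^P^P))^P ⇒ ((n^n^P))^P   [P ::= n]
((n^n^P))^P ⇒ ((n^n^n))^P   [P ::= n]
((n^n^n))^P ⇒ ((n^n^n))^n   [P ::= n]

S ⇒ S^P ⇒ P^P ⇒ (S)^P ⇒ (P)^P ⇒ ((S))^P ⇒ ((S^P))^P ⇒ ((S^P^P))^P ⇒ ((P^P^P))^P ⇒ ((n^P^P))^P ⇒ ((n^n^P))^P ⇒ ((n^n^n))^P ⇒ ((n^n^n))^n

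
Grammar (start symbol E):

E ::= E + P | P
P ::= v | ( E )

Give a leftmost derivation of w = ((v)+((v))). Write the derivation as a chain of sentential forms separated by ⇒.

E ⇒ P   [E ::= P]
P ⇒ (E)   [P ::= ( E )]
(E) ⇒ (E+P)   [E ::= E + P]
(E+P) ⇒ (P+P)   [E ::= P]
(P+P) ⇒ ((E)+P)   [P ::= ( E )]
((E)+P) ⇒ ((P)+P)   [E ::= P]
((P)+P) ⇒ ((v)+P)   [P ::= v]
((v)+P) ⇒ ((v)+(E))   [P ::= ( E )]
((v)+(E)) ⇒ ((v)+(P))   [E ::= P]
((v)+(P)) ⇒ ((v)+((E)))   [P ::= ( E )]
((v)+((E))) ⇒ ((v)+((P)))   [E ::= P]
((v)+((P))) ⇒ ((v)+((v)))   [P ::= v]

E ⇒ P ⇒ (E) ⇒ (E+P) ⇒ (P+P) ⇒ ((E)+P) ⇒ ((P)+P) ⇒ ((v)+P) ⇒ ((v)+(E)) ⇒ ((v)+(P)) ⇒ ((v)+((E))) ⇒ ((v)+((P))) ⇒ ((v)+((v)))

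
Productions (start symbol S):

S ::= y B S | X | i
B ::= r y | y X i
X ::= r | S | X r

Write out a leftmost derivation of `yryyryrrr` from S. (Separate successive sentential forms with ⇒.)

S ⇒ X ⇒ Xr ⇒ Sr ⇒ yBSr ⇒ yrySr ⇒ yryyBSr ⇒ yryyrySr ⇒ yryyryXr ⇒ yryyryXrr ⇒ yryyryrrr

S ⇒ X   [S ::= X]
X ⇒ Xr   [X ::= X r]
Xr ⇒ Sr   [X ::= S]
Sr ⇒ yBSr   [S ::= y B S]
yBSr ⇒ yrySr   [B ::= r y]
yrySr ⇒ yryyBSr   [S ::= y B S]
yryyBSr ⇒ yryyrySr   [B ::= r y]
yryyrySr ⇒ yryyryXr   [S ::= X]
yryyryXr ⇒ yryyryXrr   [X ::= X r]
yryyryXrr ⇒ yryyryrrr   [X ::= r]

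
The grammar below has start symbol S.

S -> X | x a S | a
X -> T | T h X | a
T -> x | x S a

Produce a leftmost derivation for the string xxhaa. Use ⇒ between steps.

S ⇒ X   [S -> X]
X ⇒ T   [X -> T]
T ⇒ xSa   [T -> x S a]
xSa ⇒ xXa   [S -> X]
xXa ⇒ xThXa   [X -> T h X]
xThXa ⇒ xxhXa   [T -> x]
xxhXa ⇒ xxhaa   [X -> a]

S⇒X⇒T⇒xSa⇒xXa⇒xThXa⇒xxhXa⇒xxhaa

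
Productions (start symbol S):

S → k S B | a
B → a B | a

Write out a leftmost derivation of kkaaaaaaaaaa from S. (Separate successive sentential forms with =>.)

S => kSB => kkSBB => kkaBB => kkaaBB => kkaaaBB => kkaaaaBB => kkaaaaaB => kkaaaaaaB => kkaaaaaaaB => kkaaaaaaaaB => kkaaaaaaaaaB => kkaaaaaaaaaa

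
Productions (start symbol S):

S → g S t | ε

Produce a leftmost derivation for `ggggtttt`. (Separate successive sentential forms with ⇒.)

S ⇒ gSt   [S → g S t]
gSt ⇒ ggStt   [S → g S t]
ggStt ⇒ gggSttt   [S → g S t]
gggSttt ⇒ ggggStttt   [S → g S t]
ggggStttt ⇒ ggggtttt   [S → ε]

S⇒gSt⇒ggStt⇒gggSttt⇒ggggStttt⇒ggggtttt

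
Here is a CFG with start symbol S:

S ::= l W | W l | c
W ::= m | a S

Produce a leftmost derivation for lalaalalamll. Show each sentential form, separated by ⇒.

S ⇒ lW ⇒ laS ⇒ lalW ⇒ lalaS ⇒ lalaWl ⇒ lalaaSl ⇒ lalaalWl ⇒ lalaalaSl ⇒ lalaalalWl ⇒ lalaalalaSl ⇒ lalaalalaWll ⇒ lalaalalamll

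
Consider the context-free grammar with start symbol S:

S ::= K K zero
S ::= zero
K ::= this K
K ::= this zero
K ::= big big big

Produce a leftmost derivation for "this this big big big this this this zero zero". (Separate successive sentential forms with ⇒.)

S ⇒ K K zero ⇒ this K K zero ⇒ this this K K zero ⇒ this this big big big K zero ⇒ this this big big big this K zero ⇒ this this big big big this this K zero ⇒ this this big big big this this this zero zero

S ⇒ K K zero   [S ::= K K zero]
K K zero ⇒ this K K zero   [K ::= this K]
this K K zero ⇒ this this K K zero   [K ::= this K]
this this K K zero ⇒ this this big big big K zero   [K ::= big big big]
this this big big big K zero ⇒ this this big big big this K zero   [K ::= this K]
this this big big big this K zero ⇒ this this big big big this this K zero   [K ::= this K]
this this big big big this this K zero ⇒ this this big big big this this this zero zero   [K ::= this zero]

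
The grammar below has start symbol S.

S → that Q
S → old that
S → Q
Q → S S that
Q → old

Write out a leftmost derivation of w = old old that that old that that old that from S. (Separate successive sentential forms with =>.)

S => Q   [S → Q]
Q => S S that   [Q → S S that]
S S that => Q S that   [S → Q]
Q S that => S S that S that   [Q → S S that]
S S that S that => Q S that S that   [S → Q]
Q S that S that => S S that S that S that   [Q → S S that]
S S that S that S that => Q S that S that S that   [S → Q]
Q S that S that S that => old S that S that S that   [Q → old]
old S that S that S that => old old that that S that S that   [S → old that]
old old that that S that S that => old old that that old that that S that   [S → old that]
old old that that old that that S that => old old that that old that that Q that   [S → Q]
old old that that old that that Q that => old old that that old that that old that   [Q → old]

S => Q => S S that => Q S that => S S that S that => Q S that S that => S S that S that S that => Q S that S that S that => old S that S that S that => old old that that S that S that => old old that that old that that S that => old old that that old that that Q that => old old that that old that that old that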